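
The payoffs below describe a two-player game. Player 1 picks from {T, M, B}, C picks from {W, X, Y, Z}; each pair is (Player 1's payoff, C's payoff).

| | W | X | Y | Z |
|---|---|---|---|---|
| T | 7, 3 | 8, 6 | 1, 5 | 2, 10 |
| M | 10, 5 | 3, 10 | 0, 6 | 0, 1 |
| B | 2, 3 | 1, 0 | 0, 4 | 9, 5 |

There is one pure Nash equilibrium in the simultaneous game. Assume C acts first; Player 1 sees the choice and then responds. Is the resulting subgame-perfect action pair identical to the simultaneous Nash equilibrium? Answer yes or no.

Work backward from Player 1's decision.
- W: BR = M, leader payoff 5.
- X: BR = T, leader payoff 6.
- Y: BR = T, leader payoff 5.
- Z: BR = B, leader payoff 5.
C's induced payoffs are 5, 6, 5, 5, so C commits to X. Subgame-perfect outcome: (T, X) with payoffs (8, 6).
Under simultaneous play:
Player 1's best replies: W→M; X→T; Y→T; Z→B.
C's best replies: T→Z; M→X; B→Z.
Only (B, Z) has each player best-responding; Nash payoffs (9, 5).
Sequential outcome (T, X) differs from the Nash profile (B, Z).

no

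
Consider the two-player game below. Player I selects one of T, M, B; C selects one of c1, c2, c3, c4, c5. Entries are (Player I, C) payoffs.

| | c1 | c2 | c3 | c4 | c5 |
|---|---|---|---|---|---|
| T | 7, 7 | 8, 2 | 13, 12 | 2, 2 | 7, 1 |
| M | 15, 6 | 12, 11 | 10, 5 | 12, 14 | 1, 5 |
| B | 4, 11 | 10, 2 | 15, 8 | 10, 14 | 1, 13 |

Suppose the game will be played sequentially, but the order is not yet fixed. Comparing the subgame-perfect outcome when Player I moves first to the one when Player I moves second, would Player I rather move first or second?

first

If Player I leads: C's best replies are T→c3, M→c4, B→c4; Player I's induced payoffs 13, 12, 10; outcome (T, c3), payoffs (13, 12).
If C leads: Player I's best replies are c1→M, c2→M, c3→B, c4→M, c5→T; C's induced payoffs 6, 11, 8, 14, 1; outcome (M, c4), payoffs (12, 14).
Player I gets 13 moving first and 12 moving second, so Player I prefers to move first.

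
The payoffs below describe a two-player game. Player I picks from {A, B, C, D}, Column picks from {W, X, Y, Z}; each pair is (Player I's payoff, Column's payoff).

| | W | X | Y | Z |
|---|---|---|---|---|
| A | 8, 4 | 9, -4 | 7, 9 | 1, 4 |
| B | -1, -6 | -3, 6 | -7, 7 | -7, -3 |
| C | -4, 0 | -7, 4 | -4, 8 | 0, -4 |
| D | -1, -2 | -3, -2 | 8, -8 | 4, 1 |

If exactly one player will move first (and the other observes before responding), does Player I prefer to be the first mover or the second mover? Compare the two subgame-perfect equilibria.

second

If Player I leads: Column's best replies are A→Y, B→Y, C→Y, D→Z; Player I's induced payoffs 7, -7, -4, 4; outcome (A, Y), payoffs (7, 9).
If Column leads: Player I's best replies are W→A, X→A, Y→D, Z→D; Column's induced payoffs 4, -4, -8, 1; outcome (A, W), payoffs (8, 4).
Player I gets 7 moving first and 8 moving second, so Player I prefers to move second.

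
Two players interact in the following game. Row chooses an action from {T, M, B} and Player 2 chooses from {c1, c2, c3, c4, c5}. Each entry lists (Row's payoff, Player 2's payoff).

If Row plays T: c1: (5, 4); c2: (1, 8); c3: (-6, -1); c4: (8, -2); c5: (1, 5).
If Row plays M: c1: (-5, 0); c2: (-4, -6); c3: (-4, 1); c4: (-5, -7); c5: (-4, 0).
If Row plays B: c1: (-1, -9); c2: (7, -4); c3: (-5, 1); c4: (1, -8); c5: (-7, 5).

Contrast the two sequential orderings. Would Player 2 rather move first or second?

If Row leads: Player 2's best replies are T→c2, M→c3, B→c5; Row's induced payoffs 1, -4, -7; outcome (T, c2), payoffs (1, 8).
If Player 2 leads: Row's best replies are c1→T, c2→B, c3→M, c4→T, c5→T; Player 2's induced payoffs 4, -4, 1, -2, 5; outcome (T, c5), payoffs (1, 5).
Player 2 gets 5 moving first and 8 moving second, so Player 2 prefers to move second.

second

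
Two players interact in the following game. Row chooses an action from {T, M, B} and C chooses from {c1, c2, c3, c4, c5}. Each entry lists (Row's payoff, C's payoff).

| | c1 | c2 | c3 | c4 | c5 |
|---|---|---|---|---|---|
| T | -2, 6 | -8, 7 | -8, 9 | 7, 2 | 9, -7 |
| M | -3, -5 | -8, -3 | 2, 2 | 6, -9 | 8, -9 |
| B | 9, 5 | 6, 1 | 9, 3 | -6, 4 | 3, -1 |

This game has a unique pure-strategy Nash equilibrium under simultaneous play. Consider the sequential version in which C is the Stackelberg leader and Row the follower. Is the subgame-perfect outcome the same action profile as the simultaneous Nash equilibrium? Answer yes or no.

Row best-responds to each possible C move:
- c1: Row compares -2, -3, 9 and picks B; C would get 5.
- c2: Row compares -8, -8, 6 and picks B; C would get 1.
- c3: Row compares -8, 2, 9 and picks B; C would get 3.
- c4: Row compares 7, 6, -6 and picks T; C would get 2.
- c5: Row compares 9, 8, 3 and picks T; C would get -7.
Maximizing over 5, 1, 3, 2, -7, C chooses c1. Subgame-perfect outcome: (B, c1) with payoffs (9, 5).
Now find the simultaneous Nash equilibrium.
Row's best replies: c1→B; c2→B; c3→B; c4→T; c5→T.
C's best replies: T→c3; M→c3; B→c1.
The unique mutual best reply is (B, c1), giving (9, 5).
Sequential outcome (B, c1) coincides with the Nash profile (B, c1).

yes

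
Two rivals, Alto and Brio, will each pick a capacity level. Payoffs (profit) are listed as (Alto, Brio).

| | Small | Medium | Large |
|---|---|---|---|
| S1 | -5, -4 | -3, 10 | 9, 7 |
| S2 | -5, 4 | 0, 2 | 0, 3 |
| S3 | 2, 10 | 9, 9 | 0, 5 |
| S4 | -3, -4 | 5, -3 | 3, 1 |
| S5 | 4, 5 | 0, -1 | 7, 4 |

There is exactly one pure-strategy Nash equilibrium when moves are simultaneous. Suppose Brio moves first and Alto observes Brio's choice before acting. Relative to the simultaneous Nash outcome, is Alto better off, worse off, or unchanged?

better off

Alto best-responds to each possible Brio move:
- Small: Alto compares -5, -5, 2, -3, 4 and picks S5; Brio would get 5.
- Medium: Alto compares -3, 0, 9, 5, 0 and picks S3; Brio would get 9.
- Large: Alto compares 9, 0, 0, 3, 7 and picks S1; Brio would get 7.
Among 5, 9, 7, the best is 9 at Medium. Subgame-perfect outcome: (S3, Medium) with payoffs (9, 9).
Now find the simultaneous Nash equilibrium.
Alto's best replies: Small→S5; Medium→S3; Large→S1.
Brio's best replies: S1→Medium; S2→Small; S3→Small; S4→Large; S5→Small.
Only (S5, Small) has each player best-responding; Nash payoffs (4, 5).
Alto earns 9 sequentially versus 4 at the Nash outcome: better off.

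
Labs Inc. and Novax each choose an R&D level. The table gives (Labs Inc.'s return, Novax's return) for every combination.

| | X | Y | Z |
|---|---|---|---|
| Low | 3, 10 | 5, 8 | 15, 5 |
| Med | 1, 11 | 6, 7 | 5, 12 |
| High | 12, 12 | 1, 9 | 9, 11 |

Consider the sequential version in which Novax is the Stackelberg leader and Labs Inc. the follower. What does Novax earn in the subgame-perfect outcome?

Backward induction with Novax moving first.
- X → Labs Inc. plays High (best of 3, 1, 12); Novax gets 12.
- Y → Labs Inc. plays Med (best of 5, 6, 1); Novax gets 7.
- Z → Labs Inc. plays Low (best of 15, 5, 9); Novax gets 5.
Among 12, 7, 5, the best is 12 at X. Subgame-perfect outcome: (High, X) with payoffs (12, 12).

12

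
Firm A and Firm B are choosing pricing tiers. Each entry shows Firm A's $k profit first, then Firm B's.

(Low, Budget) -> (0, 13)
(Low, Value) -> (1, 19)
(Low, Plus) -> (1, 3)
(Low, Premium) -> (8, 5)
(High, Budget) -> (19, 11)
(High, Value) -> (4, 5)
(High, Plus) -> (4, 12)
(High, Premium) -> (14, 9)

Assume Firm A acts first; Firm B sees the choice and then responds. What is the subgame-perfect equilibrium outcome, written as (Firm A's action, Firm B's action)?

Backward induction with Firm A moving first.
- Low: Firm B compares 13, 19, 3, 5 and picks Value; Firm A would get 1.
- High: Firm B compares 11, 5, 12, 9 and picks Plus; Firm A would get 4.
Among 1, 4, the best is 4 at High. Subgame-perfect outcome: (High, Plus) with payoffs (4, 12).

(High, Plus)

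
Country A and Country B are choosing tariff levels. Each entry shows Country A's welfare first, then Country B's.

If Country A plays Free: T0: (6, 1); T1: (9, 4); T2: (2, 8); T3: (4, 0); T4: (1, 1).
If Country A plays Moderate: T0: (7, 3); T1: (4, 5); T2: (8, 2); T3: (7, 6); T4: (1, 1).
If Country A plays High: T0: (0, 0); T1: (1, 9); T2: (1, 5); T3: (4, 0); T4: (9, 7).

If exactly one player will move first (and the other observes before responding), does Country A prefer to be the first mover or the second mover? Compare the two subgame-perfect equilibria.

second

If Country A leads: Country B's best replies are Free→T2, Moderate→T3, High→T1; Country A's induced payoffs 2, 7, 1; outcome (Moderate, T3), payoffs (7, 6).
If Country B leads: Country A's best replies are T0→Moderate, T1→Free, T2→Moderate, T3→Moderate, T4→High; Country B's induced payoffs 3, 4, 2, 6, 7; outcome (High, T4), payoffs (9, 7).
Country A gets 7 moving first and 9 moving second, so Country A prefers to move second.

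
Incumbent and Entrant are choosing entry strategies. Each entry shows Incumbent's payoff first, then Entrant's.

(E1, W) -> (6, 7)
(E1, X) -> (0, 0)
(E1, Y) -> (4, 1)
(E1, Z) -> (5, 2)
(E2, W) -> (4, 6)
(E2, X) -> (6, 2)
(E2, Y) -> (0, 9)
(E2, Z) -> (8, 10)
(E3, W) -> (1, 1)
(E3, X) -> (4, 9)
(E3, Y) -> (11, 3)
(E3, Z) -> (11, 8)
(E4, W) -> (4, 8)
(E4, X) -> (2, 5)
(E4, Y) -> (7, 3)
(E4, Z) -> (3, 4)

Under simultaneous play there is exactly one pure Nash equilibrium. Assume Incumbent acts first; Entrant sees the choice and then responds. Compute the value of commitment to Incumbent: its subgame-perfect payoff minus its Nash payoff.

2

Work backward from Entrant's decision.
- E1 → Entrant plays W (best of 7, 0, 1, 2); Incumbent gets 6.
- E2 → Entrant plays Z (best of 6, 2, 9, 10); Incumbent gets 8.
- E3 → Entrant plays X (best of 1, 9, 3, 8); Incumbent gets 4.
- E4 → Entrant plays W (best of 8, 5, 3, 4); Incumbent gets 4.
Maximizing over 6, 8, 4, 4, Incumbent chooses E2. Subgame-perfect outcome: (E2, Z) with payoffs (8, 10).
Now find the simultaneous Nash equilibrium.
Incumbent's best replies: W→E1; X→E2; Y→E3; Z→E3.
Entrant's best replies: E1→W; E2→Z; E3→X; E4→W.
Only (E1, W) has each player best-responding; Nash payoffs (6, 7).
Incumbent's commitment gain: 8 − 6 = 2.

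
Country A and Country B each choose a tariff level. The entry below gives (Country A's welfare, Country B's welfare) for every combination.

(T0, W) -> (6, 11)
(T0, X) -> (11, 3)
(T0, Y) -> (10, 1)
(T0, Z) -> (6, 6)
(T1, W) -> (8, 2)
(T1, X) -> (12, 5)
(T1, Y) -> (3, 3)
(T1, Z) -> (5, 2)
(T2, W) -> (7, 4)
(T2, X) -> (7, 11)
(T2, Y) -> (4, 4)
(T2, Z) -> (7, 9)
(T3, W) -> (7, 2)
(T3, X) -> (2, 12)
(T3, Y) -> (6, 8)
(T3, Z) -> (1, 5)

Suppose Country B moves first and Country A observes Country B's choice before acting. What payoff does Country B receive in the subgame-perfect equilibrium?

Country A best-responds to each possible Country B move:
- W: BR = T1, leader payoff 2.
- X: BR = T1, leader payoff 5.
- Y: BR = T0, leader payoff 1.
- Z: BR = T2, leader payoff 9.
Maximizing over 2, 5, 1, 9, Country B chooses Z. Subgame-perfect outcome: (T2, Z) with payoffs (7, 9).

9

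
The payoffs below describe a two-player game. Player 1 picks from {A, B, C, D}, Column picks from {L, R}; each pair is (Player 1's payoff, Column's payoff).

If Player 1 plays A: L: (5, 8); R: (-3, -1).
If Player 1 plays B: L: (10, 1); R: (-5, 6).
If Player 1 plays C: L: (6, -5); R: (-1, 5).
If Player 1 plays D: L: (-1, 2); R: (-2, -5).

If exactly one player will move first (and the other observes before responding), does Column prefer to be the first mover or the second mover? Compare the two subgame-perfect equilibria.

If Player 1 leads: Column's best replies are A→L, B→R, C→R, D→L; Player 1's induced payoffs 5, -5, -1, -1; outcome (A, L), payoffs (5, 8).
If Column leads: Player 1's best replies are L→B, R→C; Column's induced payoffs 1, 5; outcome (C, R), payoffs (-1, 5).
Column gets 5 moving first and 8 moving second, so Column prefers to move second.

second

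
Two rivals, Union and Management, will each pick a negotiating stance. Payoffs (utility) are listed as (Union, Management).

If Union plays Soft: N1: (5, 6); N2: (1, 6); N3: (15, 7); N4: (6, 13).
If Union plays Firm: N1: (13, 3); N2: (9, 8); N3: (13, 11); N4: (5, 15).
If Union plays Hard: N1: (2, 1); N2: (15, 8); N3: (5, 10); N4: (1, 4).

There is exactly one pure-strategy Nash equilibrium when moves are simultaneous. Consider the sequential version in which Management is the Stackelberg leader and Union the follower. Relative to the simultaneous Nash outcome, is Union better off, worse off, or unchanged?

Union best-responds to each possible Management move:
- N1 → Union plays Firm (best of 5, 13, 2); Management gets 3.
- N2 → Union plays Hard (best of 1, 9, 15); Management gets 8.
- N3 → Union plays Soft (best of 15, 13, 5); Management gets 7.
- N4 → Union plays Soft (best of 6, 5, 1); Management gets 13.
Management's induced payoffs are 3, 8, 7, 13, so Management commits to N4. Subgame-perfect outcome: (Soft, N4) with payoffs (6, 13).
Under simultaneous play:
Union's best replies: N1→Firm; N2→Hard; N3→Soft; N4→Soft.
Management's best replies: Soft→N4; Firm→N4; Hard→N3.
Only (Soft, N4) has each player best-responding; Nash payoffs (6, 13).
Union earns 6 sequentially versus 6 at the Nash outcome: unchanged.

unchanged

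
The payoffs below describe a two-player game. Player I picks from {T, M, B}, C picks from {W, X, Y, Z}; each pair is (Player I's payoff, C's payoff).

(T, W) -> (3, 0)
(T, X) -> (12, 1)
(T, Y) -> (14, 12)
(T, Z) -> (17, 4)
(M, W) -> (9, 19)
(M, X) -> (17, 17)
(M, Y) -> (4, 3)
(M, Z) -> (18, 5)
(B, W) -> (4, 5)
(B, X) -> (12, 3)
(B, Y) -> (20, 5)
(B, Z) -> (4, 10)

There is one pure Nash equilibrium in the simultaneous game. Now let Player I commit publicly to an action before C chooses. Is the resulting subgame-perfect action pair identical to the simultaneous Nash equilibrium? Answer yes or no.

no

Work backward from C's decision.
- T: BR = Y, leader payoff 14.
- M: BR = W, leader payoff 9.
- B: BR = Z, leader payoff 4.
Maximizing over 14, 9, 4, Player I chooses T. Subgame-perfect outcome: (T, Y) with payoffs (14, 12).
For the simultaneous game, intersect best replies.
Player I's best replies: W→M; X→M; Y→B; Z→M.
C's best replies: T→Y; M→W; B→Z.
The unique mutual best reply is (M, W), giving (9, 19).
Sequential outcome (T, Y) differs from the Nash profile (M, W).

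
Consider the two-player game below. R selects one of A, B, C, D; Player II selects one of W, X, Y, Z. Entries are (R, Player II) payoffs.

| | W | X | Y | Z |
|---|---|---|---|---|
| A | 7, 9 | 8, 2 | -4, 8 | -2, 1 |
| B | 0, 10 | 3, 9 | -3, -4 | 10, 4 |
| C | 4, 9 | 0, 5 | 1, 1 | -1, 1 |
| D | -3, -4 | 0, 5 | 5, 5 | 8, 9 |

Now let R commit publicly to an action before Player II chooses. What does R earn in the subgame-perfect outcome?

Work backward from Player II's decision.
- A → Player II plays W (best of 9, 2, 8, 1); R gets 7.
- B → Player II plays W (best of 10, 9, -4, 4); R gets 0.
- C → Player II plays W (best of 9, 5, 1, 1); R gets 4.
- D → Player II plays Z (best of -4, 5, 5, 9); R gets 8.
Maximizing over 7, 0, 4, 8, R chooses D. Subgame-perfect outcome: (D, Z) with payoffs (8, 9).

8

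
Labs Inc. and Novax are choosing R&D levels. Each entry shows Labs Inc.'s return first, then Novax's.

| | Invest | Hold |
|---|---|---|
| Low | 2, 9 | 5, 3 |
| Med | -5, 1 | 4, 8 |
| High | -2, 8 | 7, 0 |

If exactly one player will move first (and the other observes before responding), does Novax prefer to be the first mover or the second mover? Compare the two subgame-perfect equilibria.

If Labs Inc. leads: Novax's best replies are Low→Invest, Med→Hold, High→Invest; Labs Inc.'s induced payoffs 2, 4, -2; outcome (Med, Hold), payoffs (4, 8).
If Novax leads: Labs Inc.'s best replies are Invest→Low, Hold→High; Novax's induced payoffs 9, 0; outcome (Low, Invest), payoffs (2, 9).
Novax gets 9 moving first and 8 moving second, so Novax prefers to move first.

first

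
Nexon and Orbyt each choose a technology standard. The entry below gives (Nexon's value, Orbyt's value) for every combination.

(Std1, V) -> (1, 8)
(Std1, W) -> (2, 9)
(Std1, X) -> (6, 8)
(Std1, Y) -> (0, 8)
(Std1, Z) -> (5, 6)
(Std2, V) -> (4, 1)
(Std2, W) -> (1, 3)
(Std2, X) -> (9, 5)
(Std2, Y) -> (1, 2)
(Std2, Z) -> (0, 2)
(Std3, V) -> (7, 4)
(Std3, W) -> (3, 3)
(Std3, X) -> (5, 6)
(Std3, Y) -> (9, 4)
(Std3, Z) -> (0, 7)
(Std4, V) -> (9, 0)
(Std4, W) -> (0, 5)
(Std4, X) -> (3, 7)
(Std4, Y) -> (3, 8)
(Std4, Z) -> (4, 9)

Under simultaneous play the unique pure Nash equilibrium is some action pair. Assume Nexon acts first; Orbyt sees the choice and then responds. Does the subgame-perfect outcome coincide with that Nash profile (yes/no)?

yes

Backward induction with Nexon moving first.
- Std1 → Orbyt plays W (best of 8, 9, 8, 8, 6); Nexon gets 2.
- Std2 → Orbyt plays X (best of 1, 3, 5, 2, 2); Nexon gets 9.
- Std3 → Orbyt plays Z (best of 4, 3, 6, 4, 7); Nexon gets 0.
- Std4 → Orbyt plays Z (best of 0, 5, 7, 8, 9); Nexon gets 4.
Nexon's induced payoffs are 2, 9, 0, 4, so Nexon commits to Std2. Subgame-perfect outcome: (Std2, X) with payoffs (9, 5).
Now find the simultaneous Nash equilibrium.
Nexon's best replies: V→Std4; W→Std3; X→Std2; Y→Std3; Z→Std1.
Orbyt's best replies: Std1→W; Std2→X; Std3→Z; Std4→Z.
Only (Std2, X) has each player best-responding; Nash payoffs (9, 5).
Sequential outcome (Std2, X) coincides with the Nash profile (Std2, X).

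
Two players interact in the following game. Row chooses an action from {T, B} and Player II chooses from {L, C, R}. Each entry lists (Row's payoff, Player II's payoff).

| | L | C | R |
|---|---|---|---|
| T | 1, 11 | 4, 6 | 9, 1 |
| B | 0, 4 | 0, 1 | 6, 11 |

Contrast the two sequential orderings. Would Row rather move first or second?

If Row leads: Player II's best replies are T→L, B→R; Row's induced payoffs 1, 6; outcome (B, R), payoffs (6, 11).
If Player II leads: Row's best replies are L→T, C→T, R→T; Player II's induced payoffs 11, 6, 1; outcome (T, L), payoffs (1, 11).
Row gets 6 moving first and 1 moving second, so Row prefers to move first.

first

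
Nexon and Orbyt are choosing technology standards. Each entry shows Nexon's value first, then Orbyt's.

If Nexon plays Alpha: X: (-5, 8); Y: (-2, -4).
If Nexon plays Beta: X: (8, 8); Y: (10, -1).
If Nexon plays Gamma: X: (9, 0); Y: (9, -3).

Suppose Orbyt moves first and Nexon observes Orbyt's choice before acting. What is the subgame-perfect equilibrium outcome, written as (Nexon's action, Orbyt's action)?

Backward induction with Orbyt moving first.
- X: BR = Gamma, leader payoff 0.
- Y: BR = Beta, leader payoff -1.
Maximizing over 0, -1, Orbyt chooses X. Subgame-perfect outcome: (Gamma, X) with payoffs (9, 0).

(Gamma, X)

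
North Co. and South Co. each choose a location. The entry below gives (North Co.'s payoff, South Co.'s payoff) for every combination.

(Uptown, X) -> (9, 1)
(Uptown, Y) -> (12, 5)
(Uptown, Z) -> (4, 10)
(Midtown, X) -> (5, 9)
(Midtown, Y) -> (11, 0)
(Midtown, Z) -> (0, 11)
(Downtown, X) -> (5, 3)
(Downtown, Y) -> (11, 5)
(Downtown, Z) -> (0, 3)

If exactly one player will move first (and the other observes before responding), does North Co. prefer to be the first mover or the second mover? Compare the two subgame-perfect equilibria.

If North Co. leads: South Co.'s best replies are Uptown→Z, Midtown→Z, Downtown→Y; North Co.'s induced payoffs 4, 0, 11; outcome (Downtown, Y), payoffs (11, 5).
If South Co. leads: North Co.'s best replies are X→Uptown, Y→Uptown, Z→Uptown; South Co.'s induced payoffs 1, 5, 10; outcome (Uptown, Z), payoffs (4, 10).
North Co. gets 11 moving first and 4 moving second, so North Co. prefers to move first.

first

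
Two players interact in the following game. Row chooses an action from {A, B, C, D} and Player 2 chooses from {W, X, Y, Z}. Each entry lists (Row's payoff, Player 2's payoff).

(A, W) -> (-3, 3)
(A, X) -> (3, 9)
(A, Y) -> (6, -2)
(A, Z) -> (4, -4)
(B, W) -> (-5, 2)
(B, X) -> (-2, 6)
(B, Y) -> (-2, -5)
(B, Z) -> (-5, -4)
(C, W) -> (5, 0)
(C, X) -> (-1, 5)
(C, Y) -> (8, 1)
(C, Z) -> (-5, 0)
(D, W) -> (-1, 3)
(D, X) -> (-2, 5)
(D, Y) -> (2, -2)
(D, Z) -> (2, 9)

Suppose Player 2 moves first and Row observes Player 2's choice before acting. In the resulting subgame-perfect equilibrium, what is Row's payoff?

3

Solve by backward induction (Player 2 leads).
- W → Row plays C (best of -3, -5, 5, -1); Player 2 gets 0.
- X → Row plays A (best of 3, -2, -1, -2); Player 2 gets 9.
- Y → Row plays C (best of 6, -2, 8, 2); Player 2 gets 1.
- Z → Row plays A (best of 4, -5, -5, 2); Player 2 gets -4.
Player 2's induced payoffs are 0, 9, 1, -4, so Player 2 commits to X. Subgame-perfect outcome: (A, X) with payoffs (3, 9).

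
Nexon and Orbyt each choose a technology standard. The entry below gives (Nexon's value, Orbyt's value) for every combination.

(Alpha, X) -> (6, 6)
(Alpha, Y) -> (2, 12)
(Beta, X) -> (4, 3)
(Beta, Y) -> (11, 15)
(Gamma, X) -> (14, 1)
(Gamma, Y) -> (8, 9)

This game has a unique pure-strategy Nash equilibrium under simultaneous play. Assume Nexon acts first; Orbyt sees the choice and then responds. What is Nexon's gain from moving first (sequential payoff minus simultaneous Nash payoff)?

0

Work backward from Orbyt's decision.
- Alpha: Orbyt compares 6, 12 and picks Y; Nexon would get 2.
- Beta: Orbyt compares 3, 15 and picks Y; Nexon would get 11.
- Gamma: Orbyt compares 1, 9 and picks Y; Nexon would get 8.
Maximizing over 2, 11, 8, Nexon chooses Beta. Subgame-perfect outcome: (Beta, Y) with payoffs (11, 15).
Now find the simultaneous Nash equilibrium.
Nexon's best replies: X→Gamma; Y→Beta.
Orbyt's best replies: Alpha→Y; Beta→Y; Gamma→Y.
The unique mutual best reply is (Beta, Y), giving (11, 15).
Nexon's commitment gain: 11 − 11 = 0.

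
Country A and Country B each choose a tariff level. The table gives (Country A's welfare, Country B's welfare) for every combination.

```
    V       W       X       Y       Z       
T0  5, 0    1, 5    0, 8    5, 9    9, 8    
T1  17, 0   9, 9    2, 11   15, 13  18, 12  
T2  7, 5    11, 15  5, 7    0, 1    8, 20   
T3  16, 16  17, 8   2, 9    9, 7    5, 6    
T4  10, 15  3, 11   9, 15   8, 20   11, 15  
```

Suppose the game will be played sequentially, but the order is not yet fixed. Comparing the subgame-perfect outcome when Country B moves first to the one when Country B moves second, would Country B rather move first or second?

If Country A leads: Country B's best replies are T0→Y, T1→Y, T2→Z, T3→V, T4→Y; Country A's induced payoffs 5, 15, 8, 16, 8; outcome (T3, V), payoffs (16, 16).
If Country B leads: Country A's best replies are V→T1, W→T3, X→T4, Y→T1, Z→T1; Country B's induced payoffs 0, 8, 15, 13, 12; outcome (T4, X), payoffs (9, 15).
Country B gets 15 moving first and 16 moving second, so Country B prefers to move second.

second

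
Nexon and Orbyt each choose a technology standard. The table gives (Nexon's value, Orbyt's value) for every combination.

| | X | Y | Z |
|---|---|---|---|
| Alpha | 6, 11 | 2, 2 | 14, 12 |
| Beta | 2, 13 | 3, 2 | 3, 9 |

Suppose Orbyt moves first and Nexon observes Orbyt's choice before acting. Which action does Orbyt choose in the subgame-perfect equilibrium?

Solve by backward induction (Orbyt leads).
- X: BR = Alpha, leader payoff 11.
- Y: BR = Beta, leader payoff 2.
- Z: BR = Alpha, leader payoff 12.
Among 11, 2, 12, the best is 12 at Z. Subgame-perfect outcome: (Alpha, Z) with payoffs (14, 12).

Z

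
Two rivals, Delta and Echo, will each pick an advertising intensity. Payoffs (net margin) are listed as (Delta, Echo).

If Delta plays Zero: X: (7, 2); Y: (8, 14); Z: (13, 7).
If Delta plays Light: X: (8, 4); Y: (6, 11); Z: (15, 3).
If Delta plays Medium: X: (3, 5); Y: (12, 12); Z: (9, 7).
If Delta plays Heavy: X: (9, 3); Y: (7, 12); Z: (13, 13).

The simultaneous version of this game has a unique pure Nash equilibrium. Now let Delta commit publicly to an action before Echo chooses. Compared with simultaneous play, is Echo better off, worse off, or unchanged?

Solve by backward induction (Delta leads).
- Zero: BR = Y, leader payoff 8.
- Light: BR = Y, leader payoff 6.
- Medium: BR = Y, leader payoff 12.
- Heavy: BR = Z, leader payoff 13.
Among 8, 6, 12, 13, the best is 13 at Heavy. Subgame-perfect outcome: (Heavy, Z) with payoffs (13, 13).
For the simultaneous game, intersect best replies.
Delta's best replies: X→Heavy; Y→Medium; Z→Light.
Echo's best replies: Zero→Y; Light→Y; Medium→Y; Heavy→Z.
Only (Medium, Y) has each player best-responding; Nash payoffs (12, 12).
Echo earns 13 sequentially versus 12 at the Nash outcome: better off.

better off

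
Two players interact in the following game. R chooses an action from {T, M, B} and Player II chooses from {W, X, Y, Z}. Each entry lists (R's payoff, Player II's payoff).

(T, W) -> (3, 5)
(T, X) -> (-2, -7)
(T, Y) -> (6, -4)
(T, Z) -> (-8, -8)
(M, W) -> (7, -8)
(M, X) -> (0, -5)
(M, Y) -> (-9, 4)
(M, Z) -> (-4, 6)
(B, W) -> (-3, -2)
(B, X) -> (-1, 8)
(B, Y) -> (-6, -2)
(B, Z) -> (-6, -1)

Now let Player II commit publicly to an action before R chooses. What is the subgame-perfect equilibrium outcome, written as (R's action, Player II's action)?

(M, Z)

Work backward from R's decision.
- W: BR = M, leader payoff -8.
- X: BR = M, leader payoff -5.
- Y: BR = T, leader payoff -4.
- Z: BR = M, leader payoff 6.
Maximizing over -8, -5, -4, 6, Player II chooses Z. Subgame-perfect outcome: (M, Z) with payoffs (-4, 6).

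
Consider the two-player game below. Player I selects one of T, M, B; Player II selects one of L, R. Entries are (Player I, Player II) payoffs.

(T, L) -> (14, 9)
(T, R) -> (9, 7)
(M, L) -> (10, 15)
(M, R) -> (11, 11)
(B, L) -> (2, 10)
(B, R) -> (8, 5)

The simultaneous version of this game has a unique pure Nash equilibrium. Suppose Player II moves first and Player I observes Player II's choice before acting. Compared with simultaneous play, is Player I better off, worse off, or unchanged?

worse off

Work backward from Player I's decision.
- L → Player I plays T (best of 14, 10, 2); Player II gets 9.
- R → Player I plays M (best of 9, 11, 8); Player II gets 11.
Player II's induced payoffs are 9, 11, so Player II commits to R. Subgame-perfect outcome: (M, R) with payoffs (11, 11).
For the simultaneous game, intersect best replies.
Player I's best replies: L→T; R→M.
Player II's best replies: T→L; M→L; B→L.
The unique mutual best reply is (T, L), giving (14, 9).
Player I earns 11 sequentially versus 14 at the Nash outcome: worse off.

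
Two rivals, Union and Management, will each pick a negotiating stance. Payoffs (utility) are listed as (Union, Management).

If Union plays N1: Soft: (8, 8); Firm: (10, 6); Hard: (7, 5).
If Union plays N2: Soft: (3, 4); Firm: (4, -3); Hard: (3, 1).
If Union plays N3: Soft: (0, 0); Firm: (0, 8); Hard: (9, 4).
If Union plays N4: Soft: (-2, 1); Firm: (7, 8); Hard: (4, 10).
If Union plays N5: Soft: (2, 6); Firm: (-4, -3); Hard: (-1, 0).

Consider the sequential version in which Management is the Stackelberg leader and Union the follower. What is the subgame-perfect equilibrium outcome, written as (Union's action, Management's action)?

(N1, Soft)

Union best-responds to each possible Management move:
- Soft: BR = N1, leader payoff 8.
- Firm: BR = N1, leader payoff 6.
- Hard: BR = N3, leader payoff 4.
Among 8, 6, 4, the best is 8 at Soft. Subgame-perfect outcome: (N1, Soft) with payoffs (8, 8).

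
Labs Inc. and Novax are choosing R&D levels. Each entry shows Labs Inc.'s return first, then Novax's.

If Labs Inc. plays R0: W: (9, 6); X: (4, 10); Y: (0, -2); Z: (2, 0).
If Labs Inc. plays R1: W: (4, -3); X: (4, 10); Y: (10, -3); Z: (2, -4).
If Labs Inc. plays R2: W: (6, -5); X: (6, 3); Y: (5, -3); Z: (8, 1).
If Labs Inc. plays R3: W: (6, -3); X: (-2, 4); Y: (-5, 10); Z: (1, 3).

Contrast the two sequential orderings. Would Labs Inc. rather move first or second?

If Labs Inc. leads: Novax's best replies are R0→X, R1→X, R2→X, R3→Y; Labs Inc.'s induced payoffs 4, 4, 6, -5; outcome (R2, X), payoffs (6, 3).
If Novax leads: Labs Inc.'s best replies are W→R0, X→R2, Y→R1, Z→R2; Novax's induced payoffs 6, 3, -3, 1; outcome (R0, W), payoffs (9, 6).
Labs Inc. gets 6 moving first and 9 moving second, so Labs Inc. prefers to move second.

second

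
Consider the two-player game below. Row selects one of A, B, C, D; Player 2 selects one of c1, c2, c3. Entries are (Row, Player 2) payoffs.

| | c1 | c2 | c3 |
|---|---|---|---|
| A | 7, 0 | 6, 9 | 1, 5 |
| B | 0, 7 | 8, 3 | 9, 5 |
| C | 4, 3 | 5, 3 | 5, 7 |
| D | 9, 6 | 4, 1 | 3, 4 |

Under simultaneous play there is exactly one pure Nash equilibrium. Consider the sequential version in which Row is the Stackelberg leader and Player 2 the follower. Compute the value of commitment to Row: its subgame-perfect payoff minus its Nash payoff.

Solve by backward induction (Row leads).
- A: Player 2 compares 0, 9, 5 and picks c2; Row would get 6.
- B: Player 2 compares 7, 3, 5 and picks c1; Row would get 0.
- C: Player 2 compares 3, 3, 7 and picks c3; Row would get 5.
- D: Player 2 compares 6, 1, 4 and picks c1; Row would get 9.
Maximizing over 6, 0, 5, 9, Row chooses D. Subgame-perfect outcome: (D, c1) with payoffs (9, 6).
For the simultaneous game, intersect best replies.
Row's best replies: c1→D; c2→B; c3→B.
Player 2's best replies: A→c2; B→c1; C→c3; D→c1.
Only (D, c1) has each player best-responding; Nash payoffs (9, 6).
Row's commitment gain: 9 − 9 = 0.

0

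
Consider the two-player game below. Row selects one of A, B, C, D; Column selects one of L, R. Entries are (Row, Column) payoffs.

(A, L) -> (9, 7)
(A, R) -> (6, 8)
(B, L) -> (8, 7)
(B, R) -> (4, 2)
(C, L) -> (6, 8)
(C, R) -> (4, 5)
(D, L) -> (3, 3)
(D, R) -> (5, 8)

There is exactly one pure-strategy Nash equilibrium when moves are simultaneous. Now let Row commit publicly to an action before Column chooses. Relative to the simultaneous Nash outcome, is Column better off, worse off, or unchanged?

Work backward from Column's decision.
- A: Column compares 7, 8 and picks R; Row would get 6.
- B: Column compares 7, 2 and picks L; Row would get 8.
- C: Column compares 8, 5 and picks L; Row would get 6.
- D: Column compares 3, 8 and picks R; Row would get 5.
Among 6, 8, 6, 5, the best is 8 at B. Subgame-perfect outcome: (B, L) with payoffs (8, 7).
Under simultaneous play:
Row's best replies: L→A; R→A.
Column's best replies: A→R; B→L; C→L; D→R.
The unique mutual best reply is (A, R), giving (6, 8).
Column earns 7 sequentially versus 8 at the Nash outcome: worse off.

worse off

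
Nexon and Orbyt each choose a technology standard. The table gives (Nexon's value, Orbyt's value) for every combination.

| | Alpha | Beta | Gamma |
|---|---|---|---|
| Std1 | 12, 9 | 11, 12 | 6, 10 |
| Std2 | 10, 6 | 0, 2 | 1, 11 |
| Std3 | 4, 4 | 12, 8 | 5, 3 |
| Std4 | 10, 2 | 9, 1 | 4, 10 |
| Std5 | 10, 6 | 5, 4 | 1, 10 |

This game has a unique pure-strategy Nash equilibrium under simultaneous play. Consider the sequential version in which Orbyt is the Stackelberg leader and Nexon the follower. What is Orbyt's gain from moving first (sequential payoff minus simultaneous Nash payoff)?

Work backward from Nexon's decision.
- Alpha: BR = Std1, leader payoff 9.
- Beta: BR = Std3, leader payoff 8.
- Gamma: BR = Std1, leader payoff 10.
Among 9, 8, 10, the best is 10 at Gamma. Subgame-perfect outcome: (Std1, Gamma) with payoffs (6, 10).
Now find the simultaneous Nash equilibrium.
Nexon's best replies: Alpha→Std1; Beta→Std3; Gamma→Std1.
Orbyt's best replies: Std1→Beta; Std2→Gamma; Std3→Beta; Std4→Gamma; Std5→Gamma.
Only (Std3, Beta) has each player best-responding; Nash payoffs (12, 8).
Orbyt's commitment gain: 10 − 8 = 2.

2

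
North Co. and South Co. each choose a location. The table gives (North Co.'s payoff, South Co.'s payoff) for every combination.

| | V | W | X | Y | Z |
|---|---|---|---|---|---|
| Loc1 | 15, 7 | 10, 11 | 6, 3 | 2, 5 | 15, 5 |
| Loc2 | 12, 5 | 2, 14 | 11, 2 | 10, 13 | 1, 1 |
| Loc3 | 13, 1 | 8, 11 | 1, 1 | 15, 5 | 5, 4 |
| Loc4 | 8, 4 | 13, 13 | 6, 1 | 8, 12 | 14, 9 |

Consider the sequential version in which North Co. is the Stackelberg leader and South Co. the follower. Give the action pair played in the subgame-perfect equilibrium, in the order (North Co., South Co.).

Work backward from South Co.'s decision.
- Loc1: BR = W, leader payoff 10.
- Loc2: BR = W, leader payoff 2.
- Loc3: BR = W, leader payoff 8.
- Loc4: BR = W, leader payoff 13.
North Co.'s induced payoffs are 10, 2, 8, 13, so North Co. commits to Loc4. Subgame-perfect outcome: (Loc4, W) with payoffs (13, 13).

(Loc4, W)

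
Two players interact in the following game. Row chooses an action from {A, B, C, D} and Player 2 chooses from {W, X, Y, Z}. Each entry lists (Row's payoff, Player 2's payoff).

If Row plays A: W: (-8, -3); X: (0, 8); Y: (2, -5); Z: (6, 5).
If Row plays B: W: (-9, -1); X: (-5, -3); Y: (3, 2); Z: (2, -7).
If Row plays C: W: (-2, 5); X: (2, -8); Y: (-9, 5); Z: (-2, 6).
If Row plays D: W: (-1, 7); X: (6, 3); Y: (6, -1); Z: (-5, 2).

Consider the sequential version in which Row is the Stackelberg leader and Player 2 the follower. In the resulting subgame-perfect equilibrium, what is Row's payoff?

Work backward from Player 2's decision.
- A → Player 2 plays X (best of -3, 8, -5, 5); Row gets 0.
- B → Player 2 plays Y (best of -1, -3, 2, -7); Row gets 3.
- C → Player 2 plays Z (best of 5, -8, 5, 6); Row gets -2.
- D → Player 2 plays W (best of 7, 3, -1, 2); Row gets -1.
Row's induced payoffs are 0, 3, -2, -1, so Row commits to B. Subgame-perfect outcome: (B, Y) with payoffs (3, 2).

3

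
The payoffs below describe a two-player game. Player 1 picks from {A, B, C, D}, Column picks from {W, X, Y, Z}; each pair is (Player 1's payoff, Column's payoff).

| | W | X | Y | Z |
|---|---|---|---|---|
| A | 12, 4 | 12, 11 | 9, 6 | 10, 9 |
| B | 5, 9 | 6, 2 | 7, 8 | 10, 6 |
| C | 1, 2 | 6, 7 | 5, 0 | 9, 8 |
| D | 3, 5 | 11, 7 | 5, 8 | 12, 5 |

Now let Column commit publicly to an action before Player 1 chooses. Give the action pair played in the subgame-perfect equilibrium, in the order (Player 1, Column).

(A, X)

Work backward from Player 1's decision.
- W: BR = A, leader payoff 4.
- X: BR = A, leader payoff 11.
- Y: BR = A, leader payoff 6.
- Z: BR = D, leader payoff 5.
Column's induced payoffs are 4, 11, 6, 5, so Column commits to X. Subgame-perfect outcome: (A, X) with payoffs (12, 11).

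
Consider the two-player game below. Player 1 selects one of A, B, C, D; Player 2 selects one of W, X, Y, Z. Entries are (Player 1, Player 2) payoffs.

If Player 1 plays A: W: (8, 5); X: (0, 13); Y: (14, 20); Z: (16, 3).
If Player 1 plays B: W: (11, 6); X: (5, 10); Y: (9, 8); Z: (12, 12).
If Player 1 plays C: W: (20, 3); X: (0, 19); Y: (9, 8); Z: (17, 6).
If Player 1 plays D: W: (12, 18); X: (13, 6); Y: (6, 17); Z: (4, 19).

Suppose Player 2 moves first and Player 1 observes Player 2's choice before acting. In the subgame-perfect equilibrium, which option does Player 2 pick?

Backward induction with Player 2 moving first.
- W: Player 1 compares 8, 11, 20, 12 and picks C; Player 2 would get 3.
- X: Player 1 compares 0, 5, 0, 13 and picks D; Player 2 would get 6.
- Y: Player 1 compares 14, 9, 9, 6 and picks A; Player 2 would get 20.
- Z: Player 1 compares 16, 12, 17, 4 and picks C; Player 2 would get 6.
Maximizing over 3, 6, 20, 6, Player 2 chooses Y. Subgame-perfect outcome: (A, Y) with payoffs (14, 20).

Y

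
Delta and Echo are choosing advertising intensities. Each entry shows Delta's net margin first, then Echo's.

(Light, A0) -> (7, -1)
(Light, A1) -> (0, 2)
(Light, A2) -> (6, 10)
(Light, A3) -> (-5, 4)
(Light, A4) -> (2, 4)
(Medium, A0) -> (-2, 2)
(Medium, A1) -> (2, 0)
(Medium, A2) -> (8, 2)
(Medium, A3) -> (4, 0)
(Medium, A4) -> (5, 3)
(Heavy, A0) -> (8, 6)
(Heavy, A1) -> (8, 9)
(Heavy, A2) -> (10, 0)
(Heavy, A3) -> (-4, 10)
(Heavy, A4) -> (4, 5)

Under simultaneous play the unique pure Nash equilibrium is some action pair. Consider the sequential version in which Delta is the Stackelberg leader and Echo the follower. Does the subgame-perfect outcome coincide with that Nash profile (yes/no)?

Work backward from Echo's decision.
- Light: BR = A2, leader payoff 6.
- Medium: BR = A4, leader payoff 5.
- Heavy: BR = A3, leader payoff -4.
Maximizing over 6, 5, -4, Delta chooses Light. Subgame-perfect outcome: (Light, A2) with payoffs (6, 10).
For the simultaneous game, intersect best replies.
Delta's best replies: A0→Heavy; A1→Heavy; A2→Heavy; A3→Medium; A4→Medium.
Echo's best replies: Light→A2; Medium→A4; Heavy→A3.
The unique mutual best reply is (Medium, A4), giving (5, 3).
Sequential outcome (Light, A2) differs from the Nash profile (Medium, A4).

no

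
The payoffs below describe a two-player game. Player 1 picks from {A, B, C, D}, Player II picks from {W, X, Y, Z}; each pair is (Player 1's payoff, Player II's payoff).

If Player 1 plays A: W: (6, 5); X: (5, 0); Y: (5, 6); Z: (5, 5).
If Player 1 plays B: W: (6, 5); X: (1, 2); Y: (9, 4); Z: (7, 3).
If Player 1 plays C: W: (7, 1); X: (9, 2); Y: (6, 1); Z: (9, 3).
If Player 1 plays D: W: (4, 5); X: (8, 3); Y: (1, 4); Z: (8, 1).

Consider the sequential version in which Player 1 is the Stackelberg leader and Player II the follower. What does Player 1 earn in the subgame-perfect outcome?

Work backward from Player II's decision.
- A → Player II plays Y (best of 5, 0, 6, 5); Player 1 gets 5.
- B → Player II plays W (best of 5, 2, 4, 3); Player 1 gets 6.
- C → Player II plays Z (best of 1, 2, 1, 3); Player 1 gets 9.
- D → Player II plays W (best of 5, 3, 4, 1); Player 1 gets 4.
Player 1's induced payoffs are 5, 6, 9, 4, so Player 1 commits to C. Subgame-perfect outcome: (C, Z) with payoffs (9, 3).

9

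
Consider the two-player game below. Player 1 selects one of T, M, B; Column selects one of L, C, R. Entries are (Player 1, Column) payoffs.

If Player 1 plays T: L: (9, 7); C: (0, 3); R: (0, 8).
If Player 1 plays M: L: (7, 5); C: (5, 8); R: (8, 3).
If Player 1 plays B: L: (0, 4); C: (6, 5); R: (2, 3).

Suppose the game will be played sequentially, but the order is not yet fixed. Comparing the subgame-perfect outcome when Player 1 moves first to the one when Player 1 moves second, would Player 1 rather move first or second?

If Player 1 leads: Column's best replies are T→R, M→C, B→C; Player 1's induced payoffs 0, 5, 6; outcome (B, C), payoffs (6, 5).
If Column leads: Player 1's best replies are L→T, C→B, R→M; Column's induced payoffs 7, 5, 3; outcome (T, L), payoffs (9, 7).
Player 1 gets 6 moving first and 9 moving second, so Player 1 prefers to move second.

second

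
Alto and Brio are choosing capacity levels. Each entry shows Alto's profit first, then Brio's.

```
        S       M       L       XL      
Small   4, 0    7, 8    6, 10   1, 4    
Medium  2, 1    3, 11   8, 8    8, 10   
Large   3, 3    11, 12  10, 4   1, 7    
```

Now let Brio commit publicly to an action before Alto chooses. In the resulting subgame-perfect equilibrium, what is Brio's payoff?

12

Work backward from Alto's decision.
- S: Alto compares 4, 2, 3 and picks Small; Brio would get 0.
- M: Alto compares 7, 3, 11 and picks Large; Brio would get 12.
- L: Alto compares 6, 8, 10 and picks Large; Brio would get 4.
- XL: Alto compares 1, 8, 1 and picks Medium; Brio would get 10.
Among 0, 12, 4, 10, the best is 12 at M. Subgame-perfect outcome: (Large, M) with payoffs (11, 12).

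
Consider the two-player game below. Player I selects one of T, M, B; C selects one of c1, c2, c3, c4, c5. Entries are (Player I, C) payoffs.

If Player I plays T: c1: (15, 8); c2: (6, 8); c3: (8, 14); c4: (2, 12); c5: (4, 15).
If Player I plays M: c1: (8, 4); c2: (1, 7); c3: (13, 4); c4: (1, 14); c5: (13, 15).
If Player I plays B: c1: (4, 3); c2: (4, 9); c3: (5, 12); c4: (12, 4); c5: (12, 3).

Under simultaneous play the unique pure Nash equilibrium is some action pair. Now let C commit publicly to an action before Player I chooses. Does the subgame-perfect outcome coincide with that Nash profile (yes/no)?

yes

Player I best-responds to each possible C move:
- c1: BR = T, leader payoff 8.
- c2: BR = T, leader payoff 8.
- c3: BR = M, leader payoff 4.
- c4: BR = B, leader payoff 4.
- c5: BR = M, leader payoff 15.
Maximizing over 8, 8, 4, 4, 15, C chooses c5. Subgame-perfect outcome: (M, c5) with payoffs (13, 15).
For the simultaneous game, intersect best replies.
Player I's best replies: c1→T; c2→T; c3→M; c4→B; c5→M.
C's best replies: T→c5; M→c5; B→c3.
The unique mutual best reply is (M, c5), giving (13, 15).
Sequential outcome (M, c5) coincides with the Nash profile (M, c5).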